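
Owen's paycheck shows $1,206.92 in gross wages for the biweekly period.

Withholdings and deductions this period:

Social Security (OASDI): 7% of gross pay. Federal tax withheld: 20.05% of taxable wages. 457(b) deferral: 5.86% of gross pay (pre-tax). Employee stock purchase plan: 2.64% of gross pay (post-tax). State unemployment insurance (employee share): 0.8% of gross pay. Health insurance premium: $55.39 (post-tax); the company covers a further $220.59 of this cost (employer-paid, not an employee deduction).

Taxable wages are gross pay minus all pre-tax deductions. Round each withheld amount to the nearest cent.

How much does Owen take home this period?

$726.99

457(b) deferral: $1,206.92 × 0.0586 = $70.73
Taxable wages = $1,206.92 − $70.73 = $1,136.19
Federal tax withheld: $1,136.19 × 0.2005 = $227.81
Social Security (OASDI): $1,206.92 × 0.07 = $84.48
State unemployment insurance (employee share): $1,206.92 × 0.008 = $9.66
Employee stock purchase plan: $1,206.92 × 0.0264 = $31.86
Health insurance premium: $55.39
(Employer's $220.59 toward health insurance premium is not withheld from the employee.)
Total deductions = $70.73 + $227.81 + $84.48 + $9.66 + $31.86 + $55.39 = $479.93
Net pay = $1,206.92 − $479.93 = $726.99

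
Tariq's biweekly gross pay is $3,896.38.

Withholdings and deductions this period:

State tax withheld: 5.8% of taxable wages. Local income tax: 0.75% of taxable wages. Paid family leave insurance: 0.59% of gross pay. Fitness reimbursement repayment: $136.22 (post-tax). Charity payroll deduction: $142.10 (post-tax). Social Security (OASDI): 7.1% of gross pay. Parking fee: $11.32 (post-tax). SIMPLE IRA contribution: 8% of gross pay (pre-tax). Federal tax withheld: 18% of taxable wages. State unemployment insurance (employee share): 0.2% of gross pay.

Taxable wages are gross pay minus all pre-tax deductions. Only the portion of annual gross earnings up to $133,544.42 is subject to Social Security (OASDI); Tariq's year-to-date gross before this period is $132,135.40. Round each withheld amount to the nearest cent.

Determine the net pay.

$2,284.17

SIMPLE IRA contribution: $3,896.38 × 0.08 = $311.71
Taxable wages = $3,896.38 − $311.71 = $3,584.67
State tax withheld: $3,584.67 × 0.058 = $207.91
Local income tax: $3,584.67 × 0.0075 = $26.89
Federal tax withheld: $3,584.67 × 0.18 = $645.24
State unemployment insurance (employee share): $3,896.38 × 0.002 = $7.79
Social Security (OASDI): only $133,544.42 − $132,135.40 = $1,409.02 of this check is subject → $1,409.02 × 0.071 = $100.04
Paid family leave insurance: $3,896.38 × 0.0059 = $22.99
Charity payroll deduction: $142.10
Parking fee: $11.32
Fitness reimbursement repayment: $136.22
Total deductions = $311.71 + $207.91 + $26.89 + $645.24 + $7.79 + $100.04 + $22.99 + $142.10 + $11.32 + $136.22 = $1,612.21
Net pay = $3,896.38 − $1,612.21 = $2,284.17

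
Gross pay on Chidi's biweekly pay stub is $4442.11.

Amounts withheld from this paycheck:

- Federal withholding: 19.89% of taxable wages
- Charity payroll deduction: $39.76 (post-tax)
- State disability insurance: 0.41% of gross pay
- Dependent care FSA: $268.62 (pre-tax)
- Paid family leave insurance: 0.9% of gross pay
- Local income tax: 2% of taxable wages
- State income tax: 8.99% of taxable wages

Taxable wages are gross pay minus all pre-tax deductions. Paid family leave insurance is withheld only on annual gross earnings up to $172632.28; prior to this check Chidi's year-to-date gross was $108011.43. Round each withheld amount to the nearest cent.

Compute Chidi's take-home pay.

Dependent care FSA: $268.62
Taxable wages = $4442.11 − $268.62 = $4173.49
State income tax: $4173.49 × 0.0899 = $375.20
Local income tax: $4173.49 × 0.02 = $83.47
Federal withholding: $4173.49 × 0.1989 = $830.11
State disability insurance: $4442.11 × 0.0041 = $18.21
Paid family leave insurance: cap not yet reached, full $4442.11 is subject → $4442.11 × 0.009 = $39.98
Charity payroll deduction: $39.76
Total deductions = $268.62 + $375.20 + $83.47 + $830.11 + $18.21 + $39.98 + $39.76 = $1655.35
Net pay = $4442.11 − $1655.35 = $2786.76

$2786.76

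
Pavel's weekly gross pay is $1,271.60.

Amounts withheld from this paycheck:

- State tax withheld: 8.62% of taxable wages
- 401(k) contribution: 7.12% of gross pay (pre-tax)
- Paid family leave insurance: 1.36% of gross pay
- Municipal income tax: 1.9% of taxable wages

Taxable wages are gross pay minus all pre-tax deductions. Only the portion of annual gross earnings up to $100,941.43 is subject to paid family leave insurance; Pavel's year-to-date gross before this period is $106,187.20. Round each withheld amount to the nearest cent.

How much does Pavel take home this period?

$1,056.81

401(k) contribution: $1,271.60 × 0.0712 = $90.54
Taxable wages = $1,271.60 − $90.54 = $1,181.06
Municipal income tax: $1,181.06 × 0.019 = $22.44
State tax withheld: $1,181.06 × 0.0862 = $101.81
Paid family leave insurance: annual cap $100,941.43 already reached (YTD $106,187.20), so $0.00
Total deductions = $90.54 + $22.44 + $101.81 + $0.00 = $214.79
Net pay = $1,271.60 − $214.79 = $1,056.81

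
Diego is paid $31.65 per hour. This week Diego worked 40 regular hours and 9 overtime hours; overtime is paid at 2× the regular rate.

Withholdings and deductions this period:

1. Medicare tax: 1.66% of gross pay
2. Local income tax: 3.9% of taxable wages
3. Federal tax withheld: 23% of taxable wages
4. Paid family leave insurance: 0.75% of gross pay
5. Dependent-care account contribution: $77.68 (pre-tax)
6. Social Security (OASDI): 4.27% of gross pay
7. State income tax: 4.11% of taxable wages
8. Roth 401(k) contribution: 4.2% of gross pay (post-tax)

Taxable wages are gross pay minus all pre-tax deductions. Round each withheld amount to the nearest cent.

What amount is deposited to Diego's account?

Regular pay: 40 × $31.65 = $1,266.00
Overtime pay: 9 × $31.65 × 2 = $569.70
Gross pay = $1,266.00 + $569.70 = $1,835.70
Dependent-care account contribution: $77.68
Taxable wages = $1,835.70 − $77.68 = $1,758.02
Federal tax withheld: $1,758.02 × 0.23 = $404.34
State income tax: $1,758.02 × 0.0411 = $72.25
Local income tax: $1,758.02 × 0.039 = $68.56
Medicare tax: $1,835.70 × 0.0166 = $30.47
Social Security (OASDI): $1,835.70 × 0.0427 = $78.38
Paid family leave insurance: $1,835.70 × 0.0075 = $13.77
Roth 401(k) contribution: $1,835.70 × 0.042 = $77.10
Total deductions = $77.68 + $404.34 + $72.25 + $68.56 + $30.47 + $78.38 + $13.77 + $77.10 = $822.55
Net pay = $1,835.70 − $822.55 = $1,013.15

$1,013.15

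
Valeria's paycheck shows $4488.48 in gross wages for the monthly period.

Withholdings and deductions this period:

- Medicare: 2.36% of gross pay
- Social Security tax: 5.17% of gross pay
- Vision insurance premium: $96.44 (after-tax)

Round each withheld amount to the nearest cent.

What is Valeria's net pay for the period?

Social Security tax: $4488.48 × 0.0517 = $232.05
Medicare: $4488.48 × 0.0236 = $105.93
Vision insurance premium: $96.44
Total deductions = $232.05 + $105.93 + $96.44 = $434.42
Net pay = $4488.48 − $434.42 = $4054.06

$4054.06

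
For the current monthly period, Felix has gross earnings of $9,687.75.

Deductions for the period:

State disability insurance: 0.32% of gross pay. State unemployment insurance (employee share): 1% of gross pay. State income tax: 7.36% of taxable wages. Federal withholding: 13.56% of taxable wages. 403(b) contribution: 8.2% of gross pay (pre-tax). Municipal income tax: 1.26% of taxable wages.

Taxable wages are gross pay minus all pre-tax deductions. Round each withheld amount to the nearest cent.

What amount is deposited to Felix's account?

403(b) contribution: $9,687.75 × 0.082 = $794.40
Taxable wages = $9,687.75 − $794.40 = $8,893.35
Federal withholding: $8,893.35 × 0.1356 = $1,205.94
Municipal income tax: $8,893.35 × 0.0126 = $112.06
State income tax: $8,893.35 × 0.0736 = $654.55
State disability insurance: $9,687.75 × 0.0032 = $31.00
State unemployment insurance (employee share): $9,687.75 × 0.01 = $96.88
Total deductions = $794.40 + $1,205.94 + $112.06 + $654.55 + $31.00 + $96.88 = $2,894.83
Net pay = $9,687.75 − $2,894.83 = $6,792.92

$6,792.92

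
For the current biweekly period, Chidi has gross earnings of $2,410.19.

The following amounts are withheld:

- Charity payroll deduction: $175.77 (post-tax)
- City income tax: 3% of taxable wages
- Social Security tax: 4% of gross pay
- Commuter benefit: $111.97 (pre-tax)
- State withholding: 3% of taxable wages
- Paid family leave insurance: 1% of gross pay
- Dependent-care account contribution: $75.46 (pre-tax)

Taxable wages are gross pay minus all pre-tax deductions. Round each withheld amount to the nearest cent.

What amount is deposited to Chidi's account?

Dependent-care account contribution: $75.46
Commuter benefit: $111.97
Pre-tax total = $75.46 + $111.97 = $187.43
Taxable wages = $2,410.19 − $187.43 = $2,222.76
State withholding: $2,222.76 × 0.03 = $66.68
City income tax: $2,222.76 × 0.03 = $66.68
Social Security tax: $2,410.19 × 0.04 = $96.41
Paid family leave insurance: $2,410.19 × 0.01 = $24.10
Charity payroll deduction: $175.77
Total deductions = $75.46 + $111.97 + $66.68 + $66.68 + $96.41 + $24.10 + $175.77 = $617.07
Net pay = $2,410.19 − $617.07 = $1,793.12

$1,793.12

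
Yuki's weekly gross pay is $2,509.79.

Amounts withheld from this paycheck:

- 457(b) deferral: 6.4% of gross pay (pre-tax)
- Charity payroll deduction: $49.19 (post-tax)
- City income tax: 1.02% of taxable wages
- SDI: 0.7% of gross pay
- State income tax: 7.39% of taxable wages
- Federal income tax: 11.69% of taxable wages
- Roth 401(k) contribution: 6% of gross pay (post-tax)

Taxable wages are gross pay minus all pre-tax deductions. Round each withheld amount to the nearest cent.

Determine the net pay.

$1,659.63

457(b) deferral: $2,509.79 × 0.064 = $160.63
Taxable wages = $2,509.79 − $160.63 = $2,349.16
City income tax: $2,349.16 × 0.0102 = $23.96
Federal income tax: $2,349.16 × 0.1169 = $274.62
State income tax: $2,349.16 × 0.0739 = $173.60
SDI: $2,509.79 × 0.007 = $17.57
Charity payroll deduction: $49.19
Roth 401(k) contribution: $2,509.79 × 0.06 = $150.59
Total deductions = $160.63 + $23.96 + $274.62 + $173.60 + $17.57 + $49.19 + $150.59 = $850.16
Net pay = $2,509.79 − $850.16 = $1,659.63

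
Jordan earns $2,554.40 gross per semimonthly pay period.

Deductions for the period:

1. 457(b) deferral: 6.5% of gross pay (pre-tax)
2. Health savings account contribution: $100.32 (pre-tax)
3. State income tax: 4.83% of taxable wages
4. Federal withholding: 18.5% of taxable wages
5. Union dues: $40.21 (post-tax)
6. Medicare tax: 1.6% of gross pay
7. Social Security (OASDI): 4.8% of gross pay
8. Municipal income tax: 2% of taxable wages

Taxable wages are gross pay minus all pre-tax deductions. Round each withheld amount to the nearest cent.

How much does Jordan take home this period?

Health savings account contribution: $100.32
457(b) deferral: $2,554.40 × 0.065 = $166.04
Pre-tax total = $100.32 + $166.04 = $266.36
Taxable wages = $2,554.40 − $266.36 = $2,288.04
Municipal income tax: $2,288.04 × 0.02 = $45.76
State income tax: $2,288.04 × 0.0483 = $110.51
Federal withholding: $2,288.04 × 0.185 = $423.29
Social Security (OASDI): $2,554.40 × 0.048 = $122.61
Medicare tax: $2,554.40 × 0.016 = $40.87
Union dues: $40.21
Total deductions = $100.32 + $166.04 + $45.76 + $110.51 + $423.29 + $122.61 + $40.87 + $40.21 = $1,049.61
Net pay = $2,554.40 − $1,049.61 = $1,504.79

$1,504.79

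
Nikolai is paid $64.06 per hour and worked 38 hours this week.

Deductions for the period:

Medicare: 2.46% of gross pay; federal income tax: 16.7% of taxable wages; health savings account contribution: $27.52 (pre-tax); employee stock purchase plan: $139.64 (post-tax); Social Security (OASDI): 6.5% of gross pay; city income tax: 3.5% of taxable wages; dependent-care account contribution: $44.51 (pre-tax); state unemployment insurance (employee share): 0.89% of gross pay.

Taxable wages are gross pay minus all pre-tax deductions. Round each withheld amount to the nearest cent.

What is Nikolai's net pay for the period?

$1,505.65

Gross pay: 38 × $64.06 = $2,434.28
Dependent-care account contribution: $44.51
Health savings account contribution: $27.52
Pre-tax total = $44.51 + $27.52 = $72.03
Taxable wages = $2,434.28 − $72.03 = $2,362.25
City income tax: $2,362.25 × 0.035 = $82.68
Federal income tax: $2,362.25 × 0.167 = $394.50
Social Security (OASDI): $2,434.28 × 0.065 = $158.23
State unemployment insurance (employee share): $2,434.28 × 0.0089 = $21.67
Medicare: $2,434.28 × 0.0246 = $59.88
Employee stock purchase plan: $139.64
Total deductions = $44.51 + $27.52 + $82.68 + $394.50 + $158.23 + $21.67 + $59.88 + $139.64 = $928.63
Net pay = $2,434.28 − $928.63 = $1,505.65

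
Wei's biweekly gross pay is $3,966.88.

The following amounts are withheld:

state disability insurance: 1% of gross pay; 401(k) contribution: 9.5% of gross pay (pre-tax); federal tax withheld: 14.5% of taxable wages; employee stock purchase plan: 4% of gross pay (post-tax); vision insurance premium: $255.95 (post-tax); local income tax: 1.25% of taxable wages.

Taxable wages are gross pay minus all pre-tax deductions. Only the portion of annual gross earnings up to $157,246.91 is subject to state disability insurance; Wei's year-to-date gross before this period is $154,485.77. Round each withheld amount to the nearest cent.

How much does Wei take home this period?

401(k) contribution: $3,966.88 × 0.095 = $376.85
Taxable wages = $3,966.88 − $376.85 = $3,590.03
Local income tax: $3,590.03 × 0.0125 = $44.88
Federal tax withheld: $3,590.03 × 0.145 = $520.55
State disability insurance: only $157,246.91 − $154,485.77 = $2,761.14 of this check is subject → $2,761.14 × 0.01 = $27.61
Employee stock purchase plan: $3,966.88 × 0.04 = $158.68
Vision insurance premium: $255.95
Total deductions = $376.85 + $44.88 + $520.55 + $27.61 + $158.68 + $255.95 = $1,384.52
Net pay = $3,966.88 − $1,384.52 = $2,582.36

$2,582.36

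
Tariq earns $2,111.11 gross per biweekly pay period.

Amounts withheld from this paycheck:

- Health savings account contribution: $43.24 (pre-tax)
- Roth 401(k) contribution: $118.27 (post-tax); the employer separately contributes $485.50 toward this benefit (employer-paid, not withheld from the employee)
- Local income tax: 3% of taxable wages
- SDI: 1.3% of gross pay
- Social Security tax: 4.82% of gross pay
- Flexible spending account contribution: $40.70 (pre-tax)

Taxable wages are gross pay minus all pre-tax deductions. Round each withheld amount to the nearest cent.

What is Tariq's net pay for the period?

$1,718.88

Health savings account contribution: $43.24
Flexible spending account contribution: $40.70
Pre-tax total = $43.24 + $40.70 = $83.94
Taxable wages = $2,111.11 − $83.94 = $2,027.17
Local income tax: $2,027.17 × 0.03 = $60.82
Social Security tax: $2,111.11 × 0.0482 = $101.76
SDI: $2,111.11 × 0.013 = $27.44
Roth 401(k) contribution: $118.27
(Employer's $485.50 toward Roth 401(k) contribution is not withheld from the employee.)
Total deductions = $43.24 + $40.70 + $60.82 + $101.76 + $27.44 + $118.27 = $392.23
Net pay = $2,111.11 − $392.23 = $1,718.88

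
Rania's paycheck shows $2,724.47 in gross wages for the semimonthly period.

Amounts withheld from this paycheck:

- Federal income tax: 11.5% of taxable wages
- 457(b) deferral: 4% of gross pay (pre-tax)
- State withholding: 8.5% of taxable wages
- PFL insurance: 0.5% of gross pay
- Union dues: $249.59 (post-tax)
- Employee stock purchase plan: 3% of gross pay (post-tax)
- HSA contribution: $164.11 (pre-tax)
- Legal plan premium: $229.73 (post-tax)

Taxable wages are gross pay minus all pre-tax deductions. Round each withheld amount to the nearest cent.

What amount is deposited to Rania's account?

$1,386.43

457(b) deferral: $2,724.47 × 0.04 = $108.98
HSA contribution: $164.11
Pre-tax total = $108.98 + $164.11 = $273.09
Taxable wages = $2,724.47 − $273.09 = $2,451.38
Federal income tax: $2,451.38 × 0.115 = $281.91
State withholding: $2,451.38 × 0.085 = $208.37
PFL insurance: $2,724.47 × 0.005 = $13.62
Employee stock purchase plan: $2,724.47 × 0.03 = $81.73
Legal plan premium: $229.73
Union dues: $249.59
Total deductions = $108.98 + $164.11 + $281.91 + $208.37 + $13.62 + $81.73 + $229.73 + $249.59 = $1,338.04
Net pay = $2,724.47 − $1,338.04 = $1,386.43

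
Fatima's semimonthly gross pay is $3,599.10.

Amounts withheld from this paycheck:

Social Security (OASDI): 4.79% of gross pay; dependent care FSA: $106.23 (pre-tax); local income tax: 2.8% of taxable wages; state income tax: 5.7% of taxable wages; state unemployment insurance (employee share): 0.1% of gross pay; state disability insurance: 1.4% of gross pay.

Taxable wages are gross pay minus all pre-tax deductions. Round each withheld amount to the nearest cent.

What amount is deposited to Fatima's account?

Dependent care FSA: $106.23
Taxable wages = $3,599.10 − $106.23 = $3,492.87
Local income tax: $3,492.87 × 0.028 = $97.80
State income tax: $3,492.87 × 0.057 = $199.09
State unemployment insurance (employee share): $3,599.10 × 0.001 = $3.60
Social Security (OASDI): $3,599.10 × 0.0479 = $172.40
State disability insurance: $3,599.10 × 0.014 = $50.39
Total deductions = $106.23 + $97.80 + $199.09 + $3.60 + $172.40 + $50.39 = $629.51
Net pay = $3,599.10 − $629.51 = $2,969.59

$2,969.59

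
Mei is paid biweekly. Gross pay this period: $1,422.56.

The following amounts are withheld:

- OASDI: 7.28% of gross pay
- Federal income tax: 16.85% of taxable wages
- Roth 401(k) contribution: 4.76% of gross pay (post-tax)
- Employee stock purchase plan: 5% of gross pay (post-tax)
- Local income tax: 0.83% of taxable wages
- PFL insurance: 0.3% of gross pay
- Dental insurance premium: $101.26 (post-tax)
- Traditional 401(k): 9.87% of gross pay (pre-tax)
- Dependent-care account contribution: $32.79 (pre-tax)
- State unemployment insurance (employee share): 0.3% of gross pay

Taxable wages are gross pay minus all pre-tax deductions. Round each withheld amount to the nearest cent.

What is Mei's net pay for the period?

$676.27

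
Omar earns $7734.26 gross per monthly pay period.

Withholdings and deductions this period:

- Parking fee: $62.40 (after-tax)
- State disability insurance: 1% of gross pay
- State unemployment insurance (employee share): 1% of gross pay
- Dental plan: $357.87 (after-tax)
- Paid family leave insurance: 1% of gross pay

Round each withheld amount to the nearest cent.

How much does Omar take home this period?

Paid family leave insurance: $7734.26 × 0.01 = $77.34
State unemployment insurance (employee share): $7734.26 × 0.01 = $77.34
State disability insurance: $7734.26 × 0.01 = $77.34
Parking fee: $62.40
Dental plan: $357.87
Total deductions = $77.34 + $77.34 + $77.34 + $62.40 + $357.87 = $652.29
Net pay = $7734.26 − $652.29 = $7081.97

$7081.97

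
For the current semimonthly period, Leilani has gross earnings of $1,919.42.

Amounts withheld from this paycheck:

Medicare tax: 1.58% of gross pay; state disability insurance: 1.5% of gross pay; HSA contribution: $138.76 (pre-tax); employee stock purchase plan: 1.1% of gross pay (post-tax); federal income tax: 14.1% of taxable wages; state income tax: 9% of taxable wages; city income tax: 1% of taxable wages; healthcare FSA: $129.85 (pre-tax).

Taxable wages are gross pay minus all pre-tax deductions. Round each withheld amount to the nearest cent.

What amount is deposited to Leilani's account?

$1,172.74

HSA contribution: $138.76
Healthcare FSA: $129.85
Pre-tax total = $138.76 + $129.85 = $268.61
Taxable wages = $1,919.42 − $268.61 = $1,650.81
State income tax: $1,650.81 × 0.09 = $148.57
Federal income tax: $1,650.81 × 0.141 = $232.76
City income tax: $1,650.81 × 0.01 = $16.51
State disability insurance: $1,919.42 × 0.015 = $28.79
Medicare tax: $1,919.42 × 0.0158 = $30.33
Employee stock purchase plan: $1,919.42 × 0.011 = $21.11
Total deductions = $138.76 + $129.85 + $148.57 + $232.76 + $16.51 + $28.79 + $30.33 + $21.11 = $746.68
Net pay = $1,919.42 − $746.68 = $1,172.74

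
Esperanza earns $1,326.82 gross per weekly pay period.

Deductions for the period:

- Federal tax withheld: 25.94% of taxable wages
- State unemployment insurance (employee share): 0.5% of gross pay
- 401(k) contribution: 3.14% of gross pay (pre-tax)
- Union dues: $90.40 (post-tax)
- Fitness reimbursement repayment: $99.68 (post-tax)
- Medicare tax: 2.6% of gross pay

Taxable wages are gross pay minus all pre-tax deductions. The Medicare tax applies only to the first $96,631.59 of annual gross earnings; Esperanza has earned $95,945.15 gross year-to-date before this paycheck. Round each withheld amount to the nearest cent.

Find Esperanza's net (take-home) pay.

401(k) contribution: $1,326.82 × 0.0314 = $41.66
Taxable wages = $1,326.82 − $41.66 = $1,285.16
Federal tax withheld: $1,285.16 × 0.2594 = $333.37
State unemployment insurance (employee share): $1,326.82 × 0.005 = $6.63
Medicare tax: only $96,631.59 − $95,945.15 = $686.44 of this check is subject → $686.44 × 0.026 = $17.85
Union dues: $90.40
Fitness reimbursement repayment: $99.68
Total deductions = $41.66 + $333.37 + $6.63 + $17.85 + $90.40 + $99.68 = $589.59
Net pay = $1,326.82 − $589.59 = $737.23

$737.23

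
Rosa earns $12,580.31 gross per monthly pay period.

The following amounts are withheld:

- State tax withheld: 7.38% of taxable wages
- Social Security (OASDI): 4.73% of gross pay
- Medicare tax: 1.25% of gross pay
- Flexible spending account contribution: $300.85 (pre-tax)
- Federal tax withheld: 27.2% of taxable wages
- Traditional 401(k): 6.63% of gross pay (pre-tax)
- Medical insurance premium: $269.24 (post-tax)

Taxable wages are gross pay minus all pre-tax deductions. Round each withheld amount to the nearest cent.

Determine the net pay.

Flexible spending account contribution: $300.85
Traditional 401(k): $12,580.31 × 0.0663 = $834.07
Pre-tax total = $300.85 + $834.07 = $1,134.92
Taxable wages = $12,580.31 − $1,134.92 = $11,445.39
State tax withheld: $11,445.39 × 0.0738 = $844.67
Federal tax withheld: $11,445.39 × 0.272 = $3,113.15
Social Security (OASDI): $12,580.31 × 0.0473 = $595.05
Medicare tax: $12,580.31 × 0.0125 = $157.25
Medical insurance premium: $269.24
Total deductions = $300.85 + $834.07 + $844.67 + $3,113.15 + $595.05 + $157.25 + $269.24 = $6,114.28
Net pay = $12,580.31 − $6,114.28 = $6,466.03

$6,466.03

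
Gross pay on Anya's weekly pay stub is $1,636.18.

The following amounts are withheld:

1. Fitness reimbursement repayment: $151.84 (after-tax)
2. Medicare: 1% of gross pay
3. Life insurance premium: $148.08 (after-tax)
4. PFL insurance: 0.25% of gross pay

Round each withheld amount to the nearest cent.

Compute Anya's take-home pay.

$1,315.81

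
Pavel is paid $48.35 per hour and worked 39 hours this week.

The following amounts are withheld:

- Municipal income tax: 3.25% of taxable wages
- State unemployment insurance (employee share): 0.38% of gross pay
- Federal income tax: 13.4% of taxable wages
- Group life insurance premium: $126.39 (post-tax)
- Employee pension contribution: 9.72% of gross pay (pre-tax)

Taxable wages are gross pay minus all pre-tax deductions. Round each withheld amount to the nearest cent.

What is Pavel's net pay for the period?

Gross pay: 39 × $48.35 = $1,885.65
Employee pension contribution: $1,885.65 × 0.0972 = $183.29
Taxable wages = $1,885.65 − $183.29 = $1,702.36
Federal income tax: $1,702.36 × 0.134 = $228.12
Municipal income tax: $1,702.36 × 0.0325 = $55.33
State unemployment insurance (employee share): $1,885.65 × 0.0038 = $7.17
Group life insurance premium: $126.39
Total deductions = $183.29 + $228.12 + $55.33 + $7.17 + $126.39 = $600.30
Net pay = $1,885.65 − $600.30 = $1,285.35

$1,285.35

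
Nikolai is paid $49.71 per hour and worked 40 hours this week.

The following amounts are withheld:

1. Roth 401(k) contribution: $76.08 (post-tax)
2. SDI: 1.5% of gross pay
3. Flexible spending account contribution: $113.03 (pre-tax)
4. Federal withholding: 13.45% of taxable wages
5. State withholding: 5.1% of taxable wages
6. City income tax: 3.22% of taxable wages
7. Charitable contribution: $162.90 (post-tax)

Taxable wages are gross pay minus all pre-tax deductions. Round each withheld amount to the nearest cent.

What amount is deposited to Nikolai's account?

Gross pay: 40 × $49.71 = $1,988.40
Flexible spending account contribution: $113.03
Taxable wages = $1,988.40 − $113.03 = $1,875.37
State withholding: $1,875.37 × 0.051 = $95.64
City income tax: $1,875.37 × 0.0322 = $60.39
Federal withholding: $1,875.37 × 0.1345 = $252.24
SDI: $1,988.40 × 0.015 = $29.83
Charitable contribution: $162.90
Roth 401(k) contribution: $76.08
Total deductions = $113.03 + $95.64 + $60.39 + $252.24 + $29.83 + $162.90 + $76.08 = $790.11
Net pay = $1,988.40 − $790.11 = $1,198.29

$1,198.29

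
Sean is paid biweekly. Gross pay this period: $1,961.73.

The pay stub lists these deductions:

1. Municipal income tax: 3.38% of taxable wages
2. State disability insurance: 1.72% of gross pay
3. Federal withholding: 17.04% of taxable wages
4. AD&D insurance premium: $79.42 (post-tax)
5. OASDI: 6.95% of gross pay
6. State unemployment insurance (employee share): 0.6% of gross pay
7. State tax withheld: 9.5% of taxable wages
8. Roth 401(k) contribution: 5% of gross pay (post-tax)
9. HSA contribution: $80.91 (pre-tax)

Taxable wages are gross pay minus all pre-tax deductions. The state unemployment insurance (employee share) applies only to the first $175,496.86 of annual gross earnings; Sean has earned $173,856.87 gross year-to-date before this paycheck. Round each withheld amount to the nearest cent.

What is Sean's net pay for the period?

HSA contribution: $80.91
Taxable wages = $1,961.73 − $80.91 = $1,880.82
State tax withheld: $1,880.82 × 0.095 = $178.68
Federal withholding: $1,880.82 × 0.1704 = $320.49
Municipal income tax: $1,880.82 × 0.0338 = $63.57
State unemployment insurance (employee share): only $175,496.86 − $173,856.87 = $1,639.99 of this check is subject → $1,639.99 × 0.006 = $9.84
OASDI: $1,961.73 × 0.0695 = $136.34
State disability insurance: $1,961.73 × 0.0172 = $33.74
AD&D insurance premium: $79.42
Roth 401(k) contribution: $1,961.73 × 0.05 = $98.09
Total deductions = $80.91 + $178.68 + $320.49 + $63.57 + $9.84 + $136.34 + $33.74 + $79.42 + $98.09 = $1,001.08
Net pay = $1,961.73 − $1,001.08 = $960.65

$960.65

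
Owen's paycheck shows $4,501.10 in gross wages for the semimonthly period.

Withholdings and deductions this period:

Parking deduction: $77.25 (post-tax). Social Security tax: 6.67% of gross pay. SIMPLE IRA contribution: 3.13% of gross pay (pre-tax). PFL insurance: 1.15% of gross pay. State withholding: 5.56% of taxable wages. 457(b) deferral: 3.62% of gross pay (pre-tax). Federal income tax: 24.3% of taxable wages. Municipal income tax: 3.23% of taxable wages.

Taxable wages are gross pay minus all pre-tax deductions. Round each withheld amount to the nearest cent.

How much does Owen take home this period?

$2,379.17

SIMPLE IRA contribution: $4,501.10 × 0.0313 = $140.88
457(b) deferral: $4,501.10 × 0.0362 = $162.94
Pre-tax total = $140.88 + $162.94 = $303.82
Taxable wages = $4,501.10 − $303.82 = $4,197.28
State withholding: $4,197.28 × 0.0556 = $233.37
Municipal income tax: $4,197.28 × 0.0323 = $135.57
Federal income tax: $4,197.28 × 0.243 = $1,019.94
Social Security tax: $4,501.10 × 0.0667 = $300.22
PFL insurance: $4,501.10 × 0.0115 = $51.76
Parking deduction: $77.25
Total deductions = $140.88 + $162.94 + $233.37 + $135.57 + $1,019.94 + $300.22 + $51.76 + $77.25 = $2,121.93
Net pay = $4,501.10 − $2,121.93 = $2,379.17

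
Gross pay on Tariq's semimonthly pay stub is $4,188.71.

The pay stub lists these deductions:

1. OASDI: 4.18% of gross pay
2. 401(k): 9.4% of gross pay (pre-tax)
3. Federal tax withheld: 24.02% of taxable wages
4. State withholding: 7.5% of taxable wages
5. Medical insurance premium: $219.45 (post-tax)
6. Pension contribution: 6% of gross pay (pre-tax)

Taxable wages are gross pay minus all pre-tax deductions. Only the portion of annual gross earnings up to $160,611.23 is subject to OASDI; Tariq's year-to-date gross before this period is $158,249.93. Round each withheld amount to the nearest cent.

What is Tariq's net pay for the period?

$2,108.55

401(k): $4,188.71 × 0.094 = $393.74
Pension contribution: $4,188.71 × 0.06 = $251.32
Pre-tax total = $393.74 + $251.32 = $645.06
Taxable wages = $4,188.71 − $645.06 = $3,543.65
Federal tax withheld: $3,543.65 × 0.2402 = $851.18
State withholding: $3,543.65 × 0.075 = $265.77
OASDI: only $160,611.23 − $158,249.93 = $2,361.30 of this check is subject → $2,361.30 × 0.0418 = $98.70
Medical insurance premium: $219.45
Total deductions = $393.74 + $251.32 + $851.18 + $265.77 + $98.70 + $219.45 = $2,080.16
Net pay = $4,188.71 − $2,080.16 = $2,108.55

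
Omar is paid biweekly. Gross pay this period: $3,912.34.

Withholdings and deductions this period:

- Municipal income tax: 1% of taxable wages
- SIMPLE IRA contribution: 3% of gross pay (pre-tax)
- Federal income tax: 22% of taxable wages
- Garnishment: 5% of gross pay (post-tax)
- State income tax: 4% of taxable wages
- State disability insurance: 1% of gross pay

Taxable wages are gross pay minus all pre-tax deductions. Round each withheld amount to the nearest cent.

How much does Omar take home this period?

$2,535.59

SIMPLE IRA contribution: $3,912.34 × 0.03 = $117.37
Taxable wages = $3,912.34 − $117.37 = $3,794.97
Municipal income tax: $3,794.97 × 0.01 = $37.95
State income tax: $3,794.97 × 0.04 = $151.80
Federal income tax: $3,794.97 × 0.22 = $834.89
State disability insurance: $3,912.34 × 0.01 = $39.12
Garnishment: $3,912.34 × 0.05 = $195.62
Total deductions = $117.37 + $37.95 + $151.80 + $834.89 + $39.12 + $195.62 = $1,376.75
Net pay = $3,912.34 − $1,376.75 = $2,535.59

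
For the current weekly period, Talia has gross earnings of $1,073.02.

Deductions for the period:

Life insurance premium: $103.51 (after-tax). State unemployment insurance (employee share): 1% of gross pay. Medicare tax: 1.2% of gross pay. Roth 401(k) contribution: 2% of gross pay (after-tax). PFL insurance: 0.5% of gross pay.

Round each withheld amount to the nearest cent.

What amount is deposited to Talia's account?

PFL insurance: $1,073.02 × 0.005 = $5.37
State unemployment insurance (employee share): $1,073.02 × 0.01 = $10.73
Medicare tax: $1,073.02 × 0.012 = $12.88
Roth 401(k) contribution: $1,073.02 × 0.02 = $21.46
Life insurance premium: $103.51
Total deductions = $5.37 + $10.73 + $12.88 + $21.46 + $103.51 = $153.95
Net pay = $1,073.02 − $153.95 = $919.07

$919.07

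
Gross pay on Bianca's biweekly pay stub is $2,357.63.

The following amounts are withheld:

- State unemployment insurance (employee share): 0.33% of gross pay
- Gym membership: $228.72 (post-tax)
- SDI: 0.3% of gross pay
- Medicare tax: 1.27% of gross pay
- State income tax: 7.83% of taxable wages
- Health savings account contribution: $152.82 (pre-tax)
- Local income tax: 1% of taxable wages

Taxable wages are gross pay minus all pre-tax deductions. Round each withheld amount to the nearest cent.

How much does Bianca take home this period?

Health savings account contribution: $152.82
Taxable wages = $2,357.63 − $152.82 = $2,204.81
State income tax: $2,204.81 × 0.0783 = $172.64
Local income tax: $2,204.81 × 0.01 = $22.05
State unemployment insurance (employee share): $2,357.63 × 0.0033 = $7.78
SDI: $2,357.63 × 0.003 = $7.07
Medicare tax: $2,357.63 × 0.0127 = $29.94
Gym membership: $228.72
Total deductions = $152.82 + $172.64 + $22.05 + $7.78 + $7.07 + $29.94 + $228.72 = $621.02
Net pay = $2,357.63 − $621.02 = $1,736.61

$1,736.61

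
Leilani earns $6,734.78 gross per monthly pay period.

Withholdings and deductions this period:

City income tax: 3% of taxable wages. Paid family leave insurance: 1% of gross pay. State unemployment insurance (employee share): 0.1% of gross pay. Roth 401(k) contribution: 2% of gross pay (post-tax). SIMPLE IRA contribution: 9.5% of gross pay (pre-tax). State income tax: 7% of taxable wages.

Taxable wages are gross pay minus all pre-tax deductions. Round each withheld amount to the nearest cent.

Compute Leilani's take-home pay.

SIMPLE IRA contribution: $6,734.78 × 0.095 = $639.80
Taxable wages = $6,734.78 − $639.80 = $6,094.98
City income tax: $6,094.98 × 0.03 = $182.85
State income tax: $6,094.98 × 0.07 = $426.65
State unemployment insurance (employee share): $6,734.78 × 0.001 = $6.73
Paid family leave insurance: $6,734.78 × 0.01 = $67.35
Roth 401(k) contribution: $6,734.78 × 0.02 = $134.70
Total deductions = $639.80 + $182.85 + $426.65 + $6.73 + $67.35 + $134.70 = $1,458.08
Net pay = $6,734.78 − $1,458.08 = $5,276.70

$5,276.70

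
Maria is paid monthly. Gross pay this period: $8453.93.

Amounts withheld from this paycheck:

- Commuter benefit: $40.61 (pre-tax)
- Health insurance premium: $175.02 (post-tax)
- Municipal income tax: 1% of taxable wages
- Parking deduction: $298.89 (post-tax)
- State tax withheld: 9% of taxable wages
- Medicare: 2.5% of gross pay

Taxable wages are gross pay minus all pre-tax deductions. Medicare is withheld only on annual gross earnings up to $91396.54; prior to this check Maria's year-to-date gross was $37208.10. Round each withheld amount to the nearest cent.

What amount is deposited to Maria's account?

$6886.73

Commuter benefit: $40.61
Taxable wages = $8453.93 − $40.61 = $8413.32
State tax withheld: $8413.32 × 0.09 = $757.20
Municipal income tax: $8413.32 × 0.01 = $84.13
Medicare: cap not yet reached, full $8453.93 is subject → $8453.93 × 0.025 = $211.35
Parking deduction: $298.89
Health insurance premium: $175.02
Total deductions = $40.61 + $757.20 + $84.13 + $211.35 + $298.89 + $175.02 = $1567.20
Net pay = $8453.93 − $1567.20 = $6886.73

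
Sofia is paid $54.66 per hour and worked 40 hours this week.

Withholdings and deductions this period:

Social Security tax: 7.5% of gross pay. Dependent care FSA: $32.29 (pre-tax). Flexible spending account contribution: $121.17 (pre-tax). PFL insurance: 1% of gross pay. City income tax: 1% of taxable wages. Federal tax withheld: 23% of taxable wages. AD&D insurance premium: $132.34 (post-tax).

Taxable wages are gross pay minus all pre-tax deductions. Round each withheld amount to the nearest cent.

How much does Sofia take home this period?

Gross pay: 40 × $54.66 = $2,186.40
Dependent care FSA: $32.29
Flexible spending account contribution: $121.17
Pre-tax total = $32.29 + $121.17 = $153.46
Taxable wages = $2,186.40 − $153.46 = $2,032.94
City income tax: $2,032.94 × 0.01 = $20.33
Federal tax withheld: $2,032.94 × 0.23 = $467.58
PFL insurance: $2,186.40 × 0.01 = $21.86
Social Security tax: $2,186.40 × 0.075 = $163.98
AD&D insurance premium: $132.34
Total deductions = $32.29 + $121.17 + $20.33 + $467.58 + $21.86 + $163.98 + $132.34 = $959.55
Net pay = $2,186.40 − $959.55 = $1,226.85

$1,226.85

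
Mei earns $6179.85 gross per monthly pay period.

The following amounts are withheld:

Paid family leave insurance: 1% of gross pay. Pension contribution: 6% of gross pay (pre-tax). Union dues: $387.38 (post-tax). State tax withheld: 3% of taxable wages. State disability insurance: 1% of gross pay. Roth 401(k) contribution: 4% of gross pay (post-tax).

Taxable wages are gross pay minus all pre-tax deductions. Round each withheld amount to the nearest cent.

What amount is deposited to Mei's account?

$4876.62

Pension contribution: $6179.85 × 0.06 = $370.79
Taxable wages = $6179.85 − $370.79 = $5809.06
State tax withheld: $5809.06 × 0.03 = $174.27
State disability insurance: $6179.85 × 0.01 = $61.80
Paid family leave insurance: $6179.85 × 0.01 = $61.80
Union dues: $387.38
Roth 401(k) contribution: $6179.85 × 0.04 = $247.19
Total deductions = $370.79 + $174.27 + $61.80 + $61.80 + $387.38 + $247.19 = $1303.23
Net pay = $6179.85 − $1303.23 = $4876.62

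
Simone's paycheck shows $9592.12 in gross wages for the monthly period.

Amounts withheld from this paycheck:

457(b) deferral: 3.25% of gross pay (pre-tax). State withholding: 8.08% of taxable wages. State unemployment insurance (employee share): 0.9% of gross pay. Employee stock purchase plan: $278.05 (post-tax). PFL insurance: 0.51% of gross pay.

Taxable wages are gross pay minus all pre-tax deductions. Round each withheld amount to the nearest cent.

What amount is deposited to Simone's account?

$8117.23

457(b) deferral: $9592.12 × 0.0325 = $311.74
Taxable wages = $9592.12 − $311.74 = $9280.38
State withholding: $9280.38 × 0.0808 = $749.85
State unemployment insurance (employee share): $9592.12 × 0.009 = $86.33
PFL insurance: $9592.12 × 0.0051 = $48.92
Employee stock purchase plan: $278.05
Total deductions = $311.74 + $749.85 + $86.33 + $48.92 + $278.05 = $1474.89
Net pay = $9592.12 − $1474.89 = $8117.23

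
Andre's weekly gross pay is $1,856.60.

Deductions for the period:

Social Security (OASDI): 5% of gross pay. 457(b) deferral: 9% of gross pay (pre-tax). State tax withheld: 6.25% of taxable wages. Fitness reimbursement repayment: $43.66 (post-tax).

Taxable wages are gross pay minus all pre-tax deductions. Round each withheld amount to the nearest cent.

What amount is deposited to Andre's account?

$1,447.43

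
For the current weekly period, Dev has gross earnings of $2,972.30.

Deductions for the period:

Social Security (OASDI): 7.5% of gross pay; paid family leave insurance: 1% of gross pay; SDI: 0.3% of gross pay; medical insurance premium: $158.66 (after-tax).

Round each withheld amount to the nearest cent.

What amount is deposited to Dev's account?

$2,552.08

Paid family leave insurance: $2,972.30 × 0.01 = $29.72
SDI: $2,972.30 × 0.003 = $8.92
Social Security (OASDI): $2,972.30 × 0.075 = $222.92
Medical insurance premium: $158.66
Total deductions = $29.72 + $8.92 + $222.92 + $158.66 = $420.22
Net pay = $2,972.30 − $420.22 = $2,552.08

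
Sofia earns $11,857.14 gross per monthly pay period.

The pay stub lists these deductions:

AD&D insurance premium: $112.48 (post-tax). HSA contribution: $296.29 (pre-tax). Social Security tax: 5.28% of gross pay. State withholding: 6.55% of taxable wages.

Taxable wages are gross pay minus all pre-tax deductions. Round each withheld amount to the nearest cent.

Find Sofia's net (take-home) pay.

$10,065.07

HSA contribution: $296.29
Taxable wages = $11,857.14 − $296.29 = $11,560.85
State withholding: $11,560.85 × 0.0655 = $757.24
Social Security tax: $11,857.14 × 0.0528 = $626.06
AD&D insurance premium: $112.48
Total deductions = $296.29 + $757.24 + $626.06 + $112.48 = $1,792.07
Net pay = $11,857.14 − $1,792.07 = $10,065.07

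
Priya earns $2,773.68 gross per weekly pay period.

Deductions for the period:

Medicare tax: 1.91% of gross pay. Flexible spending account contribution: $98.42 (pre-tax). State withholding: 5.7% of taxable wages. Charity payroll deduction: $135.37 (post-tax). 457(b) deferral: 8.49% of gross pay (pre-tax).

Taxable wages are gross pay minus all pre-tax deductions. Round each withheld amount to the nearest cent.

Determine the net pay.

$2,112.35

457(b) deferral: $2,773.68 × 0.0849 = $235.49
Flexible spending account contribution: $98.42
Pre-tax total = $235.49 + $98.42 = $333.91
Taxable wages = $2,773.68 − $333.91 = $2,439.77
State withholding: $2,439.77 × 0.057 = $139.07
Medicare tax: $2,773.68 × 0.0191 = $52.98
Charity payroll deduction: $135.37
Total deductions = $235.49 + $98.42 + $139.07 + $52.98 + $135.37 = $661.33
Net pay = $2,773.68 − $661.33 = $2,112.35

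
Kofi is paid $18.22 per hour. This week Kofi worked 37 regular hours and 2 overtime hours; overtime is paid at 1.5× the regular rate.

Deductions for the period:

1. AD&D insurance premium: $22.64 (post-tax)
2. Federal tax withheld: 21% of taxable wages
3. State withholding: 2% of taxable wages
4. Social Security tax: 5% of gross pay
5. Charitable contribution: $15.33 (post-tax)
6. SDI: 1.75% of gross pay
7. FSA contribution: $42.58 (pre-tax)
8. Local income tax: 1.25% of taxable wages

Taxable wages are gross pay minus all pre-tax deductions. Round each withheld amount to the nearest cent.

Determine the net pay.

$432.65

Regular pay: 37 × $18.22 = $674.14
Overtime pay: 2 × $18.22 × 1.5 = $54.66
Gross pay = $674.14 + $54.66 = $728.80
FSA contribution: $42.58
Taxable wages = $728.80 − $42.58 = $686.22
State withholding: $686.22 × 0.02 = $13.72
Federal tax withheld: $686.22 × 0.21 = $144.11
Local income tax: $686.22 × 0.0125 = $8.58
SDI: $728.80 × 0.0175 = $12.75
Social Security tax: $728.80 × 0.05 = $36.44
Charitable contribution: $15.33
AD&D insurance premium: $22.64
Total deductions = $42.58 + $13.72 + $144.11 + $8.58 + $12.75 + $36.44 + $15.33 + $22.64 = $296.15
Net pay = $728.80 − $296.15 = $432.65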